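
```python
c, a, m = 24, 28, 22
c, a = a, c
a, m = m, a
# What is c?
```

Trace:
`c, a, m = 24, 28, 22` → c = 24; a = 28; m = 22
`c, a = a, c` → c = 28; a = 24
`a, m = m, a` → a = 22; m = 24
So c = 28

Answer: 28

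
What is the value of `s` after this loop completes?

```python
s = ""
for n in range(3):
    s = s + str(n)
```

Concatenate digits 0 to 2
`s` takes the values: "" → "0" → "01" → "012"

Answer: "012"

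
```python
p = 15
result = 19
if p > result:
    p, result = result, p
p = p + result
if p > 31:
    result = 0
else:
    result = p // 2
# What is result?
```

Trace:
`p = 15` → p = 15
`result = 19` → result = 19
`if p > result: ...` → p > result is False → no variable changes
`p = p + result` → p = 34
`if p > 31: ...` → p > 31 is True → result = 0
So result = 0

Answer: 0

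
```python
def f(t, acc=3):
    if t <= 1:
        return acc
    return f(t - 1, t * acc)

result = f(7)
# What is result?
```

Accumulator trace (n, acc): (7, 3) -> (6, 21) -> (5, 126) -> (4, 630) -> (3, 2520) -> (2, 7560) -> (1, 15120) -> return 15120

Answer: 15120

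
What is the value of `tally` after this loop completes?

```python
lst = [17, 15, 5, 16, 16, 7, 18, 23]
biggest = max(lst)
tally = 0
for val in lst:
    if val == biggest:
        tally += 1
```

Count of max value 23 in [17, 15, 5, 16, 16, 7, 18, 23]
`tally` takes the values: 0 → 1

Answer: 1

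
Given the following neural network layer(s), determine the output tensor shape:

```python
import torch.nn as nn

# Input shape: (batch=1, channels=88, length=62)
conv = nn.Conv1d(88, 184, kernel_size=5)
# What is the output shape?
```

Input: (1, 88, 62) -> Output: (1, 184, 58)

Answer: (1, 184, 58)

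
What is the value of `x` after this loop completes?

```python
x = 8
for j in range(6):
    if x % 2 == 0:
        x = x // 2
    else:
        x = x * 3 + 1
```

Collatz-style transformation from 8
`x` takes the values: 8 → 4 → 2 → 1 → 4 → 2 → 1

Answer: 1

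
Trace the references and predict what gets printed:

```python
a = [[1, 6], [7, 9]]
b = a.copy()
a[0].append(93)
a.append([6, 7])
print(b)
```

Key concept: shallow copy with nested lists.
Step by step:
`a = [[1, 6], [7, 9]]` → a = [[1, 6], [7, 9]]
`b = a.copy()` → b = [[1, 6], [7, 9]]
`a[0].append(93)` → a = [[1, 6, 93], [7, 9]]; b = [[1, 6, 93], [7, 9]]
`a.append([6, 7])` → a = [[1, 6, 93], [7, 9], [6, 7]]
`print(b)` → prints [[1, 6, 93], [7, 9]]

Answer: [[1, 6, 93], [7, 9]]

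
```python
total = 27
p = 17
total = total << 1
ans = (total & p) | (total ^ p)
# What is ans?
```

Trace:
`total = 27` → total = 27
`p = 17` → p = 17
`total = total << 1` → total = 54
`ans = (total & p) | (total ^ p)` → ans = 55
So ans = 55

Answer: 55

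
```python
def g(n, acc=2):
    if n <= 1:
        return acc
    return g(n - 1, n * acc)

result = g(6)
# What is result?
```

Accumulator trace (n, acc): (6, 2) -> (5, 12) -> (4, 60) -> (3, 240) -> (2, 720) -> (1, 1440) -> return 1440

Answer: 1440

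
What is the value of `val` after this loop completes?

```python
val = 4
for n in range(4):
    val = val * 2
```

Multiply by 2, 4 times: 4 * 2^4 = 64
`val` takes the values: 4 → 8 → 16 → 32 → 64

Answer: 64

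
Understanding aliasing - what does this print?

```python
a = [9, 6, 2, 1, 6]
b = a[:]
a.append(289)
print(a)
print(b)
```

Key concept: slice [:] creates copy.
Step by step:
`a = [9, 6, 2, 1, 6]` → a = [9, 6, 2, 1, 6]
`b = a[:]` → b = [9, 6, 2, 1, 6]
`a.append(289)` → a = [9, 6, 2, 1, 6, 289]
`print(a)` → prints [9, 6, 2, 1, 6, 289]
`print(b)` → prints [9, 6, 2, 1, 6]

Answer:
[9, 6, 2, 1, 6, 289]
[9, 6, 2, 1, 6]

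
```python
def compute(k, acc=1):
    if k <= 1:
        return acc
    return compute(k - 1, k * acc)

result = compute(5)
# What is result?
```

Accumulator trace (n, acc): (5, 1) -> (4, 5) -> (3, 20) -> (2, 60) -> (1, 120) -> return 120

Answer: 120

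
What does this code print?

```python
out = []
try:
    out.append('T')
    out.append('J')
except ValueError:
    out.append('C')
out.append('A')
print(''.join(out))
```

Execution trace: 'T' (try body) → 'J' (try body, no exception) → 'A' (after the try/except). Output: TJA

Answer: TJA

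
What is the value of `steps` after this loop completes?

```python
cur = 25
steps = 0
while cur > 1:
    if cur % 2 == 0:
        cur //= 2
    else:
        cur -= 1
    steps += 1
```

Steps to reduce 25 to 1
`steps` takes the values: 0 → 1 → 2 → 3 → 4 → 5 → 6

Answer: 6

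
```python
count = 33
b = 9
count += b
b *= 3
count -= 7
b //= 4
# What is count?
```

Trace:
`count = 33` → count = 33
`b = 9` → b = 9
`count += b` → count = 42
`b *= 3` → b = 27
`count -= 7` → count = 35
`b //= 4` → b = 6
So count = 35

Answer: 35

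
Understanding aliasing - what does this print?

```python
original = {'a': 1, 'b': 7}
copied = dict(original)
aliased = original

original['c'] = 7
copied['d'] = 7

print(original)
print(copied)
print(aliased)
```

Key concept: dict() creates copy, assignment creates alias.
Step by step:
`original = {'a': 1, 'b': 7}` → original = {'a': 1, 'b': 7}
`copied = dict(original)` → copied = {'a': 1, 'b': 7}
`aliased = original` → aliased = {'a': 1, 'b': 7} (same object as original)
`original['c'] = 7` → original = {'a': 1, 'b': 7, 'c': 7} (same object as aliased); aliased = {'a': 1, 'b': 7, 'c': 7} (same object as original)
`copied['d'] = 7` → copied = {'a': 1, 'b': 7, 'd': 7}
`print(original)` → prints {'a': 1, 'b': 7, 'c': 7}
`print(copied)` → prints {'a': 1, 'b': 7, 'd': 7}
`print(aliased)` → prints {'a': 1, 'b': 7, 'c': 7}

Answer:
{'a': 1, 'b': 7, 'c': 7}
{'a': 1, 'b': 7, 'd': 7}
{'a': 1, 'b': 7, 'c': 7}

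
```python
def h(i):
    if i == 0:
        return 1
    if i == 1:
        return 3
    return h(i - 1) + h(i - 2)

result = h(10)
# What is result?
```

Build up from base cases: h(0)=1, h(1)=3, h(2)=4, h(3)=7, h(4)=11, h(5)=18, h(6)=29, ..., h(10)=199

Answer: 199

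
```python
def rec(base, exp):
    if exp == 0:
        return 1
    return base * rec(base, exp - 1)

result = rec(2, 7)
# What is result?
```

rec(2, 7) = 2 * 2 * 2 * 2 * 2 * 2 * 2 = 128

Answer: 128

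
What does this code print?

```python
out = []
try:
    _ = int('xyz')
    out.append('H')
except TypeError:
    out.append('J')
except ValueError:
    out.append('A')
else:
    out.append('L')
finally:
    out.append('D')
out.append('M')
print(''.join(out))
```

Execution trace: 'A' (except ValueError) → 'D' (finally) → 'M' (after the try/except). Output: ADM

Answer: ADM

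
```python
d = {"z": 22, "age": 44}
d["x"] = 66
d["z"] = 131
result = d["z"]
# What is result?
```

Trace:
`d = {"z": 22, "age": 44}` → d = {'z': 22, 'age': 44}
`d["x"] = 66` → d = {'z': 22, 'age': 44, 'x': 66}
`d["z"] = 131` → d = {'z': 131, 'age': 44, 'x': 66}
`result = d["z"]` → result = 131
So result = 131

Answer: 131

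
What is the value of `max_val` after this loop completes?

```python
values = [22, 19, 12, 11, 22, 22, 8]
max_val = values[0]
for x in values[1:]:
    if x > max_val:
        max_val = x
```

Maximum of [22, 19, 12, 11, 22, 22, 8]
`max_val` takes the values: 22

Answer: 22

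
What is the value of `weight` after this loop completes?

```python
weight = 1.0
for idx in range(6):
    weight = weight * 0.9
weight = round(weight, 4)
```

Exponential decay: 1.0 * 0.9^6
`weight` takes the values: 1.0 → 0.9 → 0.81 → 0.729 → 0.6561 → 0.59049 → 0.531441 → 0.5314

Answer: 0.5314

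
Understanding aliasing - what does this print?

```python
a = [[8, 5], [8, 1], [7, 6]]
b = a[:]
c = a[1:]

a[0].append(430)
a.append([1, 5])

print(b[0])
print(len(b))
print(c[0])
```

Key concept: slice with nested mutation.
Step by step:
`a = [[8, 5], [8, 1], [7, 6]]` → a = [[8, 5], [8, 1], [7, 6]]
`b = a[:]` → b = [[8, 5], [8, 1], [7, 6]]
`c = a[1:]` → c = [[8, 1], [7, 6]]
`a[0].append(430)` → a = [[8, 5, 430], [8, 1], [7, 6]]; b = [[8, 5, 430], [8, 1], [7, 6]]
`a.append([1, 5])` → a = [[8, 5, 430], [8, 1], [7, 6], [1, 5]]
`print(b[0])` → prints [8, 5, 430]
`print(len(b))` → prints 3
`print(c[0])` → prints [8, 1]

Answer:
[8, 5, 430]
3
[8, 1]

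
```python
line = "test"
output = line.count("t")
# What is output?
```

Trace:
`line = "test"` → line = 'test'
`output = line.count("t")` → output = 2
So output = 2

Answer: 2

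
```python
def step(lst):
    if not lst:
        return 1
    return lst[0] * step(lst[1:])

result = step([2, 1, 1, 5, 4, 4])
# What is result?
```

Product over [2, 1, 1, 5, 4, 4] = 2 * 1 * 1 * 5 * 4 * 4 = 160

Answer: 160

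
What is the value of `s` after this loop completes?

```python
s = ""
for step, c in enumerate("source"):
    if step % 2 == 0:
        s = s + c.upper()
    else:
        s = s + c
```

Uppercase even positions in 'source'
`s` takes the values: "" → "S" → "So" → "SoU" → "SoUr" → "SoUrC" → "SoUrCe"

Answer: "SoUrCe"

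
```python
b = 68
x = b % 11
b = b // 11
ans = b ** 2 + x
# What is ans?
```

Trace:
`b = 68` → b = 68
`x = b % 11` → x = 2
`b = b // 11` → b = 6
`ans = b ** 2 + x` → ans = 38
So ans = 38

Answer: 38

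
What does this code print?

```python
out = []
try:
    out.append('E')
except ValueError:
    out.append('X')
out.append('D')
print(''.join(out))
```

Execution trace: 'E' (try body, no exception) → 'D' (after the try/except). Output: ED

Answer: ED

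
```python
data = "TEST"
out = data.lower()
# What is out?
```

Trace:
`data = "TEST"` → data = 'TEST'
`out = data.lower()` → out = 'test'
So out = 'test'

Answer: 'test'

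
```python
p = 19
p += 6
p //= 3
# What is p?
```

Trace:
`p = 19` → p = 19
`p += 6` → p = 25
`p //= 3` → p = 8
So p = 8

Answer: 8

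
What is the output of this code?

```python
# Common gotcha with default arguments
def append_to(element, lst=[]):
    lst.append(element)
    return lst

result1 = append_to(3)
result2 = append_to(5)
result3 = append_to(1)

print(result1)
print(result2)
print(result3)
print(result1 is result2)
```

Key concept: mutable default argument gotcha.
Step by step:
`result1 = append_to(3)` → result1 = [3]
`result2 = append_to(5)` → result1 = [3, 5] (same object as result2); result2 = [3, 5] (same object as result1)
`result3 = append_to(1)` → result1 = [3, 5, 1] (same object as result2, result3); result2 = [3, 5, 1] (same object as result1, result3); result3 = [3, 5, 1] (same object as result1, result2)
`print(result1)` → prints [3, 5, 1]
`print(result2)` → prints [3, 5, 1]
`print(result3)` → prints [3, 5, 1]
`print(result1 is result2)` → prints True

Answer:
[3, 5, 1]
[3, 5, 1]
[3, 5, 1]
True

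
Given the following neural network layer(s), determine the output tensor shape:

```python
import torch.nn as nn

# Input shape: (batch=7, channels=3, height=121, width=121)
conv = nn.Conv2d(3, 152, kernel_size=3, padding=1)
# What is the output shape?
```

Input: (7, 3, 121, 121) -> Output: (7, 152, 121, 121)

Answer: (7, 152, 121, 121)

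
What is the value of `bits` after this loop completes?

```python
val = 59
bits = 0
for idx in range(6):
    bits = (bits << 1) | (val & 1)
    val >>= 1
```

Reverse lowest 6 bits of 59
`bits` takes the values: 0 → 1 → 3 → 6 → 13 → 27 → 55

Answer: 55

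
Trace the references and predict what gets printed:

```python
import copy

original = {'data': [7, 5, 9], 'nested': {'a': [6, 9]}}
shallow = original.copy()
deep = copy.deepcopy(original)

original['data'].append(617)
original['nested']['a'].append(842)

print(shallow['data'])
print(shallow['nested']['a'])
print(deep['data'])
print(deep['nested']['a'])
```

Key concept: comparing shallow vs deep copy.
Step by step:
`original = {'data': [7, 5, 9], 'nested': {'a': [6, 9]}}` → original = {'data': [7, 5, 9], 'nested': {'a': [6, 9]}}
`shallow = original.copy()` → shallow = {'data': [7, 5, 9], 'nested': {'a': [6, 9]}}
`deep = copy.deepcopy(original)` → deep = {'data': [7, 5, 9], 'nested': {'a': [6, 9]}}
`original['data'].append(617)` → original = {'data': [7, 5, 9, 617], 'nested': {'a': [6, 9]}}; shallow = {'data': [7, 5, 9, 617], 'nested': {'a': [6, 9]}}
`original['nested']['a'].append(842)` → original = {'data': [7, 5, 9, 617], 'nested': {'a': [6, 9, 842]}}; shallow = {'data': [7, 5, 9, 617], 'nested': {'a': [6, 9, 842]}}
`print(shallow['data'])` → prints [7, 5, 9, 617]
`print(shallow['nested']['a'])` → prints [6, 9, 842]
`print(deep['data'])` → prints [7, 5, 9]
`print(deep['nested']['a'])` → prints [6, 9]

Answer:
[7, 5, 9, 617]
[6, 9, 842]
[7, 5, 9]
[6, 9]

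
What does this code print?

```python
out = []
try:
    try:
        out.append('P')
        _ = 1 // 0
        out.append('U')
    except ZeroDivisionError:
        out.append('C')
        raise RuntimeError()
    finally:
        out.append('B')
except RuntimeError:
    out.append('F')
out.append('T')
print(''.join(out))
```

Execution trace: 'P' (try body) → 'C' (except ZeroDivisionError) → 'B' (finally) → 'F' (outer except RuntimeError) → 'T' (after the try/except). Output: PCBFT

Answer: PCBFT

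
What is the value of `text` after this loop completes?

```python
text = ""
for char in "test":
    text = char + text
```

Reverse 'test'
`text` takes the values: "" → "t" → "et" → "set" → "tset"

Answer: "tset"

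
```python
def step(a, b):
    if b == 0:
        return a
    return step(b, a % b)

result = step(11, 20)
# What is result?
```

step(11, 20) -> step(20, 11) -> step(11, 9) -> step(9, 2) -> step(2, 1) -> step(1, 0) -> 1

Answer: 1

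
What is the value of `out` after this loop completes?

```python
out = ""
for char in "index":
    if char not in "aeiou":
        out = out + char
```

Remove vowels from 'index'
`out` takes the values: "" → "n" → "nd" → "ndx"

Answer: "ndx"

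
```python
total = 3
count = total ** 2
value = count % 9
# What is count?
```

Trace:
`total = 3` → total = 3
`count = total ** 2` → count = 9
`value = count % 9` → value = 0
So count = 9

Answer: 9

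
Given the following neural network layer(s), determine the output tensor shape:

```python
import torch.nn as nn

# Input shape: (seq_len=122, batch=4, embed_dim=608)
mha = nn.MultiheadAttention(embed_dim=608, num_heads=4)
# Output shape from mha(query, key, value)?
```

Input: (122, 4, 608) -> Output: (122, 4, 608)

Answer: (122, 4, 608)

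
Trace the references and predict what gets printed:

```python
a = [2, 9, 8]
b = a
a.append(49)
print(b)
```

Key concept: basic list aliasing.
Step by step:
`a = [2, 9, 8]` → a = [2, 9, 8]
`b = a` → b = [2, 9, 8] (same object as a)
`a.append(49)` → a = [2, 9, 8, 49] (same object as b); b = [2, 9, 8, 49] (same object as a)
`print(b)` → prints [2, 9, 8, 49]

Answer: [2, 9, 8, 49]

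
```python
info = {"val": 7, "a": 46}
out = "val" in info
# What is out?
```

Trace:
`info = {"val": 7, "a": 46}` → info = {'val': 7, 'a': 46}
`out = "val" in info` → out = True
So out = True

Answer: True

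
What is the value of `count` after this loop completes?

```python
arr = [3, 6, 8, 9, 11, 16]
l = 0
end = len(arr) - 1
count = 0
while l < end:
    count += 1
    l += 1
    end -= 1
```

Iterations until pointers meet (list length 6)
`count` takes the values: 0 → 1 → 2 → 3

Answer: 3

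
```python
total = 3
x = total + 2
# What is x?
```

Trace:
`total = 3` → total = 3
`x = total + 2` → x = 5
So x = 5

Answer: 5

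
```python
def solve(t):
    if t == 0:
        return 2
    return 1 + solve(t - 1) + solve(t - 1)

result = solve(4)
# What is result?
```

solve(t) = 1 + 2·solve(t-1), solve(0)=2. Closed form: (2+1)·2^4 - 1 = 47.

Answer: 47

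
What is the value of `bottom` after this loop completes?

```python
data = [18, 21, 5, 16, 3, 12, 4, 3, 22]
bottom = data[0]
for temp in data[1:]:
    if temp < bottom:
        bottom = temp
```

Minimum of [18, 21, 5, 16, 3, 12, 4, 3, 22]
`bottom` takes the values: 18 → 5 → 3

Answer: 3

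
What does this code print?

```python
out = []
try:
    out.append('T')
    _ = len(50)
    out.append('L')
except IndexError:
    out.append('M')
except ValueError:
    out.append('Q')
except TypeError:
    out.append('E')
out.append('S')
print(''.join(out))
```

Execution trace: 'T' (try body) → 'E' (except TypeError) → 'S' (after the try/except). Output: TES

Answer: TES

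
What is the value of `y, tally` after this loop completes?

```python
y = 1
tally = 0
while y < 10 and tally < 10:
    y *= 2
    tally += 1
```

Double until >= 10 or 10 iterations
`y, tally` takes the values: (1, 0) → (2, 0) → (2, 1) → (4, 1) → (4, 2) → (8, 2) → (8, 3) → (16, 3) → (16, 4)

Answer: 16, 4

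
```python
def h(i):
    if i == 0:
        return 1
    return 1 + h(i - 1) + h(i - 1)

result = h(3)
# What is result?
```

h(i) = 1 + 2·h(i-1), h(0)=1. Closed form: (1+1)·2^3 - 1 = 15.

Answer: 15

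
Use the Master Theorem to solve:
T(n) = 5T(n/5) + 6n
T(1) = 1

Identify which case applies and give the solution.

a=5, b=5, f(n)=6n. log_5(5) = 1. Since c=1 = 1, Case 2 applies: T(n) = Θ(n^log_b(a) · log n) = O(n log n).

Answer: O(n log n) - Case 2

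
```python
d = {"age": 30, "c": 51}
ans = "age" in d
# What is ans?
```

Trace:
`d = {"age": 30, "c": 51}` → d = {'age': 30, 'c': 51}
`ans = "age" in d` → ans = True
So ans = True

Answer: True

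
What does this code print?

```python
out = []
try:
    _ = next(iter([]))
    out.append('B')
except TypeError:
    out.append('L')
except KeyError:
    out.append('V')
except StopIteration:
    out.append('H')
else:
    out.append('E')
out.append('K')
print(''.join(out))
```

Execution trace: 'H' (except StopIteration) → 'K' (after the try/except). Output: HK

Answer: HK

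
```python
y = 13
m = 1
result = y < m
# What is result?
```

Trace:
`y = 13` → y = 13
`m = 1` → m = 1
`result = y < m` → result = False
So result = False

Answer: False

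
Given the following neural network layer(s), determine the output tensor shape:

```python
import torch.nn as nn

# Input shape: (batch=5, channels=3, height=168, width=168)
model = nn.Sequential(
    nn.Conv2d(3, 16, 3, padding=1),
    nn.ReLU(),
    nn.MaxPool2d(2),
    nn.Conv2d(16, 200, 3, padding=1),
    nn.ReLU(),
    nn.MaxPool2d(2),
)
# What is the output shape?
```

Input: (5, 3, 168, 168) -> after first Conv2d: (5, 16, 168, 168) -> after first MaxPool2d: (5, 16, 84, 84) -> after second Conv2d: (5, 200, 84, 84) -> Output: (5, 200, 42, 42)

Answer: (5, 200, 42, 42)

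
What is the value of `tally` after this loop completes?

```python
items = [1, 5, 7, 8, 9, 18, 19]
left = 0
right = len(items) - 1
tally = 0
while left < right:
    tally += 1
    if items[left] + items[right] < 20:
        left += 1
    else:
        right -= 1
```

Steps to find pair summing to 20
`tally` takes the values: 0 → 1 → 2 → 3 → 4 → 5 → 6

Answer: 6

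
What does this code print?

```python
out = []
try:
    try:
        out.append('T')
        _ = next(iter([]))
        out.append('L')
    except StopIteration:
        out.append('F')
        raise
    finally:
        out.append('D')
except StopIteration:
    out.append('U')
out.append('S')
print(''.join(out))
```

Execution trace: 'T' (inner try body) → 'F' (inner except StopIteration) → 'D' (inner finally) → 'U' (outer except StopIteration) → 'S' (after the try/except). Output: TFDUS

Answer: TFDUS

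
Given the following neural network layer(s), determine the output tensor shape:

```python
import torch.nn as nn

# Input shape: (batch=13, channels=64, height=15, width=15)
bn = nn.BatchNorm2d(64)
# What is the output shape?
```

Input: (13, 64, 15, 15) -> Output: (13, 64, 15, 15)

Answer: (13, 64, 15, 15)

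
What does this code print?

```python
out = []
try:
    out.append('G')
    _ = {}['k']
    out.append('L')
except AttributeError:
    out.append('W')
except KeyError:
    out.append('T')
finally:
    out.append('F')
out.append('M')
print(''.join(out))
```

Execution trace: 'G' (try body) → 'T' (except KeyError) → 'F' (finally) → 'M' (after the try/except). Output: GTFM

Answer: GTFM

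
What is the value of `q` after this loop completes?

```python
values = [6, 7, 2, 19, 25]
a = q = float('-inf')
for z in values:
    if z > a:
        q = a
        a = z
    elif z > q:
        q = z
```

Second largest (with repeats) in [6, 7, 2, 19, 25]
`q` takes the values: -inf → 6 → 7 → 19

Answer: 19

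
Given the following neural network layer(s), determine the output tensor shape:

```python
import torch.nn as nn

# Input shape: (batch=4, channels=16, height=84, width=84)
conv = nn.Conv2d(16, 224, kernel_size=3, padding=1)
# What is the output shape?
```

Input: (4, 16, 84, 84) -> Output: (4, 224, 84, 84)

Answer: (4, 224, 84, 84)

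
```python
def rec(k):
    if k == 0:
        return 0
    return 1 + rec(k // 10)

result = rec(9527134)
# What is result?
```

Count of digits of 9527134: 7

Answer: 7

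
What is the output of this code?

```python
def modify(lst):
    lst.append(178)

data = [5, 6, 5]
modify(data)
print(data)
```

Key concept: function modifies passed list.
Step by step:
`data = [5, 6, 5]` → data = [5, 6, 5]
`modify(data)` → data = [5, 6, 5, 178]
`print(data)` → prints [5, 6, 5, 178]

Answer: [5, 6, 5, 178]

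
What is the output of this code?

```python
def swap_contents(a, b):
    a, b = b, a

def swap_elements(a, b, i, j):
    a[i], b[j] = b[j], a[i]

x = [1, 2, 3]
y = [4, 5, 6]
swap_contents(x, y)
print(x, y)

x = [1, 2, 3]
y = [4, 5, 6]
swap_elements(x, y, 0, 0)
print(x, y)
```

Key concept: parameter rebinding vs mutation.
Step by step:
`x = [1, 2, 3]` → x = [1, 2, 3]
`y = [4, 5, 6]` → y = [4, 5, 6]
`swap_contents(x, y)` → no visible change to tracked variables
`print(x, y)` → prints [1, 2, 3] [4, 5, 6]
`x = [1, 2, 3]` → x = [1, 2, 3]
`y = [4, 5, 6]` → y = [4, 5, 6]
`swap_elements(x, y, 0, 0)` → x = [4, 2, 3]; y = [1, 5, 6]
`print(x, y)` → prints [4, 2, 3] [1, 5, 6]

Answer:
[1, 2, 3] [4, 5, 6]
[4, 2, 3] [1, 5, 6]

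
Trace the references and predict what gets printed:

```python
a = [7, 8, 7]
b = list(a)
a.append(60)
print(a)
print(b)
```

Key concept: list() constructor creates copy.
Step by step:
`a = [7, 8, 7]` → a = [7, 8, 7]
`b = list(a)` → b = [7, 8, 7]
`a.append(60)` → a = [7, 8, 7, 60]
`print(a)` → prints [7, 8, 7, 60]
`print(b)` → prints [7, 8, 7]

Answer:
[7, 8, 7, 60]
[7, 8, 7]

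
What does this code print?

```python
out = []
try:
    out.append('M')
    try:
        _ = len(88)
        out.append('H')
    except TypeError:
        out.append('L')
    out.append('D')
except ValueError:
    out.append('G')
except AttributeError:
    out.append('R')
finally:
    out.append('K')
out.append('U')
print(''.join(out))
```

Execution trace: 'M' (try body) → 'L' (inner except TypeError) → 'D' (try body, no exception) → 'K' (finally) → 'U' (after the try/except). Output: MLDKU

Answer: MLDKU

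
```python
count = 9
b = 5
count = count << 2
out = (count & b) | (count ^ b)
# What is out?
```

Trace:
`count = 9` → count = 9
`b = 5` → b = 5
`count = count << 2` → count = 36
`out = (count & b) | (count ^ b)` → out = 37
So out = 37

Answer: 37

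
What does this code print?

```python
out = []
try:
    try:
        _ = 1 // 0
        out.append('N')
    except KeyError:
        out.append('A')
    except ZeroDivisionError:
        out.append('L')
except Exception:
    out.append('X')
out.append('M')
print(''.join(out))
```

Execution trace: 'L' (inner except ZeroDivisionError) → 'M' (after the try/except). Output: LM

Answer: LM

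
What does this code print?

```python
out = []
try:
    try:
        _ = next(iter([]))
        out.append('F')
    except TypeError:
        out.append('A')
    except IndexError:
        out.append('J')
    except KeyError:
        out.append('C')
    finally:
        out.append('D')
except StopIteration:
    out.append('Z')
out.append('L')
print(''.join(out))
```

Execution trace: 'D' (finally) → 'Z' (outer except StopIteration) → 'L' (after the try/except). Output: DZL

Answer: DZL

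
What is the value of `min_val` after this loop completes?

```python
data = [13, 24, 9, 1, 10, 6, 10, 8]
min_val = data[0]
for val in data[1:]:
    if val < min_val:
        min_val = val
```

Minimum of [13, 24, 9, 1, 10, 6, 10, 8]
`min_val` takes the values: 13 → 9 → 1

Answer: 1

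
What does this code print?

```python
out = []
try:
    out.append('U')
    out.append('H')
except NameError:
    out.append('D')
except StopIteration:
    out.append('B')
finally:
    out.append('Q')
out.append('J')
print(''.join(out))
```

Execution trace: 'U' (try body) → 'H' (try body, no exception) → 'Q' (finally) → 'J' (after the try/except). Output: UHQJ

Answer: UHQJ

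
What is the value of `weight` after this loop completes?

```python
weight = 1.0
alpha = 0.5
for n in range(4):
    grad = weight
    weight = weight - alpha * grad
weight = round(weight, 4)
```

Gradient descent: w = 1.0 * (1 - 0.5)^4
`weight` takes the values: 1.0 → 0.5 → 0.25 → 0.125 → 0.0625

Answer: 0.0625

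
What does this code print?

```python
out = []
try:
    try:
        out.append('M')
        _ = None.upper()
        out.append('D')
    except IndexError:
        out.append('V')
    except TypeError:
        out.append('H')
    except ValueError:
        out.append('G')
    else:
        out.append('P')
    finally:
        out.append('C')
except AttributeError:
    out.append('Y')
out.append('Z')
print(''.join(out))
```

Execution trace: 'M' (try body) → 'C' (finally) → 'Y' (outer except AttributeError) → 'Z' (after the try/except). Output: MCYZ

Answer: MCYZ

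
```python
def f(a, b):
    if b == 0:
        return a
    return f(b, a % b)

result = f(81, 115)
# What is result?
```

f(81, 115) -> f(115, 81) -> f(81, 34) -> f(34, 13) -> f(13, 8) -> f(8, 5) -> f(5, 3) -> f(3, 2) -> f(2, 1) -> f(1, 0) -> 1

Answer: 1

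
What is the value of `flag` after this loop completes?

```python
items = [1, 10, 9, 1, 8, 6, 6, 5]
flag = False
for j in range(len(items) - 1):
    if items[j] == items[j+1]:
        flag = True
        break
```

Check consecutive duplicates in [1, 10, 9, 1, 8, 6, 6, 5]
`flag` takes the values: False → True

Answer: True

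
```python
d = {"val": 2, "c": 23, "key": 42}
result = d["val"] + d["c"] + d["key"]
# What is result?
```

Trace:
`d = {"val": 2, "c": 23, "key": 42}` → d = {'val': 2, 'c': 23, 'key': 42}
`result = d["val"] + d["c"] + d["key"]` → result = 67
So result = 67

Answer: 67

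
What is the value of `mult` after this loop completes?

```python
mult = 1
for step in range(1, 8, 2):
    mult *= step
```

Product of 1, 3, 5, ... up to 7
`mult` takes the values: 1 → 3 → 15 → 105

Answer: 105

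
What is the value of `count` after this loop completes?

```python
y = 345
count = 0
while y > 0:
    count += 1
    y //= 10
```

Count digits by repeated division by 10
`count` takes the values: 0 → 1 → 2 → 3

Answer: 3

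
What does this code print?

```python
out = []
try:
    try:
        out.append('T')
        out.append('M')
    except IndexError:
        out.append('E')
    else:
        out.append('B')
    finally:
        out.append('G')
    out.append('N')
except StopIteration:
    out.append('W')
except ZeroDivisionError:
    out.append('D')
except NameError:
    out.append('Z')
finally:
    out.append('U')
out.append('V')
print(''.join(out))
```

Execution trace: 'T' (inner try body) → 'M' (inner try body, no exception) → 'B' (inner else) → 'G' (inner finally) → 'N' (try body, no exception) → 'U' (finally) → 'V' (after the try/except). Output: TMBGNUV

Answer: TMBGNUV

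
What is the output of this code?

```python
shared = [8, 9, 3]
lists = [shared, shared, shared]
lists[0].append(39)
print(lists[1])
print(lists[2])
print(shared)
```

Key concept: list of same reference.
Step by step:
`shared = [8, 9, 3]` → shared = [8, 9, 3]
`lists = [shared, shared, shared]` → lists = [[8, 9, 3], [8, 9, 3], [8, 9, 3]]
`lists[0].append(39)` → shared = [8, 9, 3, 39]; lists = [[8, 9, 3, 39], [8, 9, 3, 39], [8, 9, 3, 39]]
`print(lists[1])` → prints [8, 9, 3, 39]
`print(lists[2])` → prints [8, 9, 3, 39]
`print(shared)` → prints [8, 9, 3, 39]

Answer:
[8, 9, 3, 39]
[8, 9, 3, 39]
[8, 9, 3, 39]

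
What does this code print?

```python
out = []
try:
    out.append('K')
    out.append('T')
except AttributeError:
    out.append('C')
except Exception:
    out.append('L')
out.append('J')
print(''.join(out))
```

Execution trace: 'K' (try body) → 'T' (try body, no exception) → 'J' (after the try/except). Output: KTJ

Answer: KTJ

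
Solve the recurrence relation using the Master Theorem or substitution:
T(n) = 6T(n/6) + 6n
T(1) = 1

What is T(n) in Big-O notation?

By Master Theorem: a=6, b=6, f(n)=6n. Since log_6(6) = 1 and f(n) = Θ(n^1), Case 2 applies. T(n) = O(n log n).

Answer: O(n log n)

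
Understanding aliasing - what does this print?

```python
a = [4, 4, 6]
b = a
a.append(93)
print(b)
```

Key concept: basic list aliasing.
Step by step:
`a = [4, 4, 6]` → a = [4, 4, 6]
`b = a` → b = [4, 4, 6] (same object as a)
`a.append(93)` → a = [4, 4, 6, 93] (same object as b); b = [4, 4, 6, 93] (same object as a)
`print(b)` → prints [4, 4, 6, 93]

Answer: [4, 4, 6, 93]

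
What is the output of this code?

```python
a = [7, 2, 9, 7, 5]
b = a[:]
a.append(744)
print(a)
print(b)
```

Key concept: slice [:] creates copy.
Step by step:
`a = [7, 2, 9, 7, 5]` → a = [7, 2, 9, 7, 5]
`b = a[:]` → b = [7, 2, 9, 7, 5]
`a.append(744)` → a = [7, 2, 9, 7, 5, 744]
`print(a)` → prints [7, 2, 9, 7, 5, 744]
`print(b)` → prints [7, 2, 9, 7, 5]

Answer:
[7, 2, 9, 7, 5, 744]
[7, 2, 9, 7, 5]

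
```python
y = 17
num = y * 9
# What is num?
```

Trace:
`y = 17` → y = 17
`num = y * 9` → num = 153
So num = 153

Answer: 153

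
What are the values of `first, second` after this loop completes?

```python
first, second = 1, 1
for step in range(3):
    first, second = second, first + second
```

Fibonacci: after 3 iterations
`first, second` takes the values: (1, 1) → (1, 2) → (2, 3) → (3, 5)

Answer: 3, 5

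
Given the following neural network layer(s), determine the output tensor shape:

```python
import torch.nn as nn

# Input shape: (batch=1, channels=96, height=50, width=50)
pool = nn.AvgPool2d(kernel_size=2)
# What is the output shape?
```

Input: (1, 96, 50, 50) -> Output: (1, 96, 25, 25)

Answer: (1, 96, 25, 25)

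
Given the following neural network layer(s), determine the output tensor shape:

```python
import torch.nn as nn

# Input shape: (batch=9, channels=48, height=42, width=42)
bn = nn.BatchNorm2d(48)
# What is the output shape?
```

Input: (9, 48, 42, 42) -> Output: (9, 48, 42, 42)

Answer: (9, 48, 42, 42)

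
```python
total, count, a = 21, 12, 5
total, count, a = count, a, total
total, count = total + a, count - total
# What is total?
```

Trace:
`total, count, a = 21, 12, 5` → total = 21; count = 12; a = 5
`total, count, a = count, a, total` → total = 12; count = 5; a = 21
`total, count = total + a, count - total` → total = 33; count = -7
So total = 33

Answer: 33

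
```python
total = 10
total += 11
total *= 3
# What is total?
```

Trace:
`total = 10` → total = 10
`total += 11` → total = 21
`total *= 3` → total = 63
So total = 63

Answer: 63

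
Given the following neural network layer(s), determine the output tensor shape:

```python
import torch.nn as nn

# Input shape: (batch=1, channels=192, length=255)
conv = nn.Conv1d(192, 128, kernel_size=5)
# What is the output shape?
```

Input: (1, 192, 255) -> Output: (1, 128, 251)

Answer: (1, 128, 251)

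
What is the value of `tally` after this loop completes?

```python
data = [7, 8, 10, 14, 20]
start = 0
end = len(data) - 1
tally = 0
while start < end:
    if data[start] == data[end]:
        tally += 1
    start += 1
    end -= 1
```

Count matching pairs from ends
`tally` takes the values: 0

Answer: 0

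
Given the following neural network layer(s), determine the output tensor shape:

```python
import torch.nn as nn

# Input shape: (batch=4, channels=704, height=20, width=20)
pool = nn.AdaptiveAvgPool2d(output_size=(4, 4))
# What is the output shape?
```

Input: (4, 704, 20, 20) -> Output: (4, 704, 4, 4)

Answer: (4, 704, 4, 4)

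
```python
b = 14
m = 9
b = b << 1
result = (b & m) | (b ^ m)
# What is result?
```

Trace:
`b = 14` → b = 14
`m = 9` → m = 9
`b = b << 1` → b = 28
`result = (b & m) | (b ^ m)` → result = 29
So result = 29

Answer: 29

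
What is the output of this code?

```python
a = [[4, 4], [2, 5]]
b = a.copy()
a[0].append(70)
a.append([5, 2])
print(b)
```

Key concept: shallow copy with nested lists.
Step by step:
`a = [[4, 4], [2, 5]]` → a = [[4, 4], [2, 5]]
`b = a.copy()` → b = [[4, 4], [2, 5]]
`a[0].append(70)` → a = [[4, 4, 70], [2, 5]]; b = [[4, 4, 70], [2, 5]]
`a.append([5, 2])` → a = [[4, 4, 70], [2, 5], [5, 2]]
`print(b)` → prints [[4, 4, 70], [2, 5]]

Answer: [[4, 4, 70], [2, 5]]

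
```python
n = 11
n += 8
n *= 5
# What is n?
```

Trace:
`n = 11` → n = 11
`n += 8` → n = 19
`n *= 5` → n = 95
So n = 95

Answer: 95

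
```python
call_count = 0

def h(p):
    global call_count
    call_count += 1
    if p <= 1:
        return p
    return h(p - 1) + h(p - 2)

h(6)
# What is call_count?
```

Calls(p) = 1 + Calls(p-1) + Calls(p-2); Calls(0)=Calls(1)=1. For p=6 this gives 25.

Answer: 25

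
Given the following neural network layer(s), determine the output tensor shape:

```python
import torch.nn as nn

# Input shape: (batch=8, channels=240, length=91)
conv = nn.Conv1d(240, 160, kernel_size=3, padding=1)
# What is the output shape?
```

Input: (8, 240, 91) -> Output: (8, 160, 91)

Answer: (8, 160, 91)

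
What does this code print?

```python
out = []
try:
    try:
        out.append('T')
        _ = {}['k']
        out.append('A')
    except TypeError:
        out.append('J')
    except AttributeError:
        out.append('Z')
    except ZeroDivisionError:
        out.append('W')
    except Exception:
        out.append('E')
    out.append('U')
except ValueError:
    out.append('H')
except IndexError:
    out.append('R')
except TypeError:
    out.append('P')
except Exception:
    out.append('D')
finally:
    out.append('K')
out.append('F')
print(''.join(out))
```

Execution trace: 'T' (inner try body) → 'E' (inner except Exception) → 'U' (try body, no exception) → 'K' (finally) → 'F' (after the try/except). Output: TEUKF

Answer: TEUKF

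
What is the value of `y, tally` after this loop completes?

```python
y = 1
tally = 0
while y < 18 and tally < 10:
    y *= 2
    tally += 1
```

Double until >= 18 or 10 iterations
`y, tally` takes the values: (1, 0) → (2, 0) → (2, 1) → (4, 1) → (4, 2) → (8, 2) → (8, 3) → (16, 3) → (16, 4) → (32, 4) → (32, 5)

Answer: 32, 5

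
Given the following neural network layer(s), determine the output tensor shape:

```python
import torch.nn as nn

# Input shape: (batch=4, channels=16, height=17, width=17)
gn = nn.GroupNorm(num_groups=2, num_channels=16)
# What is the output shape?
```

Input: (4, 16, 17, 17) -> Output: (4, 16, 17, 17)

Answer: (4, 16, 17, 17)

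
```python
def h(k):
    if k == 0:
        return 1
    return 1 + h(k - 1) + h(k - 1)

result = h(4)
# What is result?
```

h(k) = 1 + 2·h(k-1), h(0)=1. Closed form: (1+1)·2^4 - 1 = 31.

Answer: 31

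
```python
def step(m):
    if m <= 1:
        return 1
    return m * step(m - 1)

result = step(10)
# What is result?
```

step(10) = 10 * 9 * 8 * 7 * 6 * 5 * 4 * 3 * 2 * 1 = 3628800

Answer: 3628800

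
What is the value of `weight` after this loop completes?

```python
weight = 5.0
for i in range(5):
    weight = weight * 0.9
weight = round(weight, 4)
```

Exponential decay: 5.0 * 0.9^5
`weight` takes the values: 5.0 → 4.5 → 4.05 → 3.645 → 3.2805 → 2.95245 → 2.9525

Answer: 2.9525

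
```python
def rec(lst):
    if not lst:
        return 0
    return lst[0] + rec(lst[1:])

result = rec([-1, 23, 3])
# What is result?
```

(-1) + 23 + 3 + 0 = 25

Answer: 25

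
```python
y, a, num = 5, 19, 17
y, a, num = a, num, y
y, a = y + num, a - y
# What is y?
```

Trace:
`y, a, num = 5, 19, 17` → y = 5; a = 19; num = 17
`y, a, num = a, num, y` → y = 19; a = 17; num = 5
`y, a = y + num, a - y` → y = 24; a = -2
So y = 24

Answer: 24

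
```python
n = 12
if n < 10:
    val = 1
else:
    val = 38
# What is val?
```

Trace:
`n = 12` → n = 12
`if n < 10: ...` → n < 10 is False, take else branch → val = 38
So val = 38

Answer: 38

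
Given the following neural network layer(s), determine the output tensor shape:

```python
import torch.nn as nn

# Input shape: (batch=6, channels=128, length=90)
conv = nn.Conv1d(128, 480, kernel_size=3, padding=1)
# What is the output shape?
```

Input: (6, 128, 90) -> Output: (6, 480, 90)

Answer: (6, 480, 90)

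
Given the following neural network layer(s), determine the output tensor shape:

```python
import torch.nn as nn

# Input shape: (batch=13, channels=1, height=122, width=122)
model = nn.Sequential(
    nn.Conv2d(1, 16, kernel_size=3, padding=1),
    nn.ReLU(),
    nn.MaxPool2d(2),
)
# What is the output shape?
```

Input: (13, 1, 122, 122) -> after Conv2d: (13, 16, 122, 122) -> after ReLU: (13, 16, 122, 122) -> Output: (13, 16, 61, 61)

Answer: (13, 16, 61, 61)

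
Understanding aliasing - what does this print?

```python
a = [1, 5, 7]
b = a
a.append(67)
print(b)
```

Key concept: basic list aliasing.
Step by step:
`a = [1, 5, 7]` → a = [1, 5, 7]
`b = a` → b = [1, 5, 7] (same object as a)
`a.append(67)` → a = [1, 5, 7, 67] (same object as b); b = [1, 5, 7, 67] (same object as a)
`print(b)` → prints [1, 5, 7, 67]

Answer: [1, 5, 7, 67]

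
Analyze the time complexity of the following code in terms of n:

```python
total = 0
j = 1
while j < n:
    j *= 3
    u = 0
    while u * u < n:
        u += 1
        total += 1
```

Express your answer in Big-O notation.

Each loop level contributes: log n × √n. Multiplying the contributions gives O(√n log n).

Answer: O(√n log n)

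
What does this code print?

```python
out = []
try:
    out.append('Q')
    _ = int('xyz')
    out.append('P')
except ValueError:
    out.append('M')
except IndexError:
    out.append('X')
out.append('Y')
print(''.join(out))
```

Execution trace: 'Q' (try body) → 'M' (except ValueError) → 'Y' (after the try/except). Output: QMY

Answer: QMY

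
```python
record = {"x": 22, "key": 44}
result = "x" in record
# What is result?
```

Trace:
`record = {"x": 22, "key": 44}` → record = {'x': 22, 'key': 44}
`result = "x" in record` → result = True
So result = True

Answer: True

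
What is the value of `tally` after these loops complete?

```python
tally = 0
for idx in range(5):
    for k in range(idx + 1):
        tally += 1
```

Triangle: 1 + 2 + ... + 5
`tally` takes the values: 0 → 1 → 2 → 3 → 4 → 5 → 6 → 7 → 8 → 9 → 10 → 11 → 12 → 13 → 14 → 15

Answer: 15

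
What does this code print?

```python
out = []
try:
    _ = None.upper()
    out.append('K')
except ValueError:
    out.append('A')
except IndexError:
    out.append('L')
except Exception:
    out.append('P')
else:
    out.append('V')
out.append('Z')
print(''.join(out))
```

Execution trace: 'P' (except Exception) → 'Z' (after the try/except). Output: PZ

Answer: PZ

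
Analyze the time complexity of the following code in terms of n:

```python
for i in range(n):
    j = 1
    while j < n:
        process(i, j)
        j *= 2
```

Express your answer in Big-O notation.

This is Linear outer loop, logarithmic inner loop. Time complexity: O(n log n).

Answer: O(n log n)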